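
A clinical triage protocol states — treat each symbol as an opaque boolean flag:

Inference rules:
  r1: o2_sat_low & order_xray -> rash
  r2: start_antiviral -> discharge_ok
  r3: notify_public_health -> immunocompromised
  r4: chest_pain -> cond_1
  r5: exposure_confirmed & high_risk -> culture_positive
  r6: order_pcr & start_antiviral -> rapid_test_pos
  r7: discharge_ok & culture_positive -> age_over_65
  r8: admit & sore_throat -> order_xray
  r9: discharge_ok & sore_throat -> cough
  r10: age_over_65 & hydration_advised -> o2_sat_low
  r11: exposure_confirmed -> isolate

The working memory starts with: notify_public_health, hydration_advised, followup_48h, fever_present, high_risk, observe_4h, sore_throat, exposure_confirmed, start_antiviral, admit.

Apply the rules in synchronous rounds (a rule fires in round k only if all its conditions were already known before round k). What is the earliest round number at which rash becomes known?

Round 1 — r2, r3, r5, r8, r11, derive discharge_ok, immunocompromised, culture_positive, order_xray, isolate.
Round 2 — r7, r9, derive age_over_65, cough.
Round 3 — r10, derive o2_sat_low.
Round 4 — r1, derive rash.
rash first appears in round 4.

4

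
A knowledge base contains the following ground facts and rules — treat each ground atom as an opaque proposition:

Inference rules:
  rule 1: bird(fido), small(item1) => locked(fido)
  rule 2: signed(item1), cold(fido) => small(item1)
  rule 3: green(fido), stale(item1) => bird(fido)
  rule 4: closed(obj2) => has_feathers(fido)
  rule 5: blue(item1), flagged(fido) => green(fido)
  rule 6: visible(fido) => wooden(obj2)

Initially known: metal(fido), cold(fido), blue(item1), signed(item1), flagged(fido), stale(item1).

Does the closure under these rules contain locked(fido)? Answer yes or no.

yes

[1] rule 2 [signed(item1), cold(fido) => small(item1)]; rule 5 [blue(item1), flagged(fido) => green(fido)]. ⇒ new: small(item1), green(fido).
[2] rule 3 [green(fido), stale(item1) => bird(fido)]. ⇒ new: bird(fido).
[3] rule 1 [bird(fido), small(item1) => locked(fido)]. ⇒ new: locked(fido).
locked(fido) appears in round 3, so it is derivable.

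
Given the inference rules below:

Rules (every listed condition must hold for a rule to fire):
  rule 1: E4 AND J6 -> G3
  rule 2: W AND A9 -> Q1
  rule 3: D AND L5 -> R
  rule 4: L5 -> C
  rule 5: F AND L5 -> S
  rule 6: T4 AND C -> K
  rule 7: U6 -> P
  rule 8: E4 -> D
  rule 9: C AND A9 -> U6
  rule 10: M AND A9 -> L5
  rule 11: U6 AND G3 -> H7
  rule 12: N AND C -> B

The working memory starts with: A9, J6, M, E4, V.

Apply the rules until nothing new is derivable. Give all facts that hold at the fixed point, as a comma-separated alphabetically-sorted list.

A9, C, D, E4, G3, H7, J6, L5, M, P, R, U6, V

Round 1 — rule 1, rule 8, rule 10, derive G3, D, L5.
Round 2 — rule 3, rule 4, derive R, C.
Round 3 — rule 9, derive U6.
Round 4 — rule 7, rule 11, derive P, H7.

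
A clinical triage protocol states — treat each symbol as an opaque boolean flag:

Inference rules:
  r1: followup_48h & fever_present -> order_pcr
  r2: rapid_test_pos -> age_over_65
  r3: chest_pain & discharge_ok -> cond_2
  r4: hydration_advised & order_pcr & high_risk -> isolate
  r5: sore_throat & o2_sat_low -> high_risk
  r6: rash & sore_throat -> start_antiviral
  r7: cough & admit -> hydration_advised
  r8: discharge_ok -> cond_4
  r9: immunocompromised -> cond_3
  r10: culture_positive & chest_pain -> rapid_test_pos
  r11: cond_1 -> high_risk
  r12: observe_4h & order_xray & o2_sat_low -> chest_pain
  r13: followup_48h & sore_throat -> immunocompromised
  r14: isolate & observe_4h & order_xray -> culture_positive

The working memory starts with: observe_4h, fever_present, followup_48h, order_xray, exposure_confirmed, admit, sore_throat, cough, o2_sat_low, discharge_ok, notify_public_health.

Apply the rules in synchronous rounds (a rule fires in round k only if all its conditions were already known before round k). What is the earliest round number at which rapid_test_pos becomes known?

Round 1: r1 [followup_48h & fever_present -> order_pcr]; r5 [sore_throat & o2_sat_low -> high_risk]; r7 [cough & admit -> hydration_advised]; r8 [discharge_ok -> cond_4]; r12 [observe_4h & order_xray & o2_sat_low -> chest_pain]; r13 [followup_48h & sore_throat -> immunocompromised]. Adds order_pcr, high_risk, hydration_advised, cond_4, chest_pain, immunocompromised.
Round 2: r3 [chest_pain & discharge_ok -> cond_2]; r4 [hydration_advised & order_pcr & high_risk -> isolate]; r9 [immunocompromised -> cond_3]. Adds cond_2, isolate, cond_3.
Round 3: r14 [isolate & observe_4h & order_xray -> culture_positive]. Adds culture_positive.
Round 4: r10 [culture_positive & chest_pain -> rapid_test_pos]. Adds rapid_test_pos.
rapid_test_pos first appears in round 4.

4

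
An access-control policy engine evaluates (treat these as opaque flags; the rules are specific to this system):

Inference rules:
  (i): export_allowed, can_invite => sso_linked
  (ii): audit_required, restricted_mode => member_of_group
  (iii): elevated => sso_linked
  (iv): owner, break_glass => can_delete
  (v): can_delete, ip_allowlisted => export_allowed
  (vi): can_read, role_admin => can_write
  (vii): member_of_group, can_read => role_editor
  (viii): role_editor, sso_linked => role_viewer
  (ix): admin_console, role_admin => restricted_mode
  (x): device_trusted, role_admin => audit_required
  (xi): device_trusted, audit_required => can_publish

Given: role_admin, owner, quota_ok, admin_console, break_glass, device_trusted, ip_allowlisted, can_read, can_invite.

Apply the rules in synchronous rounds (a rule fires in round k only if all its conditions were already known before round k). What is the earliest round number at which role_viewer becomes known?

4

Round 1: (iv) [owner, break_glass => can_delete]; (vi) [can_read, role_admin => can_write]; (ix) [admin_console, role_admin => restricted_mode]; (x) [device_trusted, role_admin => audit_required]. New: can_delete, can_write, restricted_mode, audit_required.
Round 2: (ii) [audit_required, restricted_mode => member_of_group]; (v) [can_delete, ip_allowlisted => export_allowed]; (xi) [device_trusted, audit_required => can_publish]. New: member_of_group, export_allowed, can_publish.
Round 3: (i) [export_allowed, can_invite => sso_linked]; (vii) [member_of_group, can_read => role_editor]. New: sso_linked, role_editor.
Round 4: (viii) [role_editor, sso_linked => role_viewer]. New: role_viewer.
role_viewer first appears in round 4.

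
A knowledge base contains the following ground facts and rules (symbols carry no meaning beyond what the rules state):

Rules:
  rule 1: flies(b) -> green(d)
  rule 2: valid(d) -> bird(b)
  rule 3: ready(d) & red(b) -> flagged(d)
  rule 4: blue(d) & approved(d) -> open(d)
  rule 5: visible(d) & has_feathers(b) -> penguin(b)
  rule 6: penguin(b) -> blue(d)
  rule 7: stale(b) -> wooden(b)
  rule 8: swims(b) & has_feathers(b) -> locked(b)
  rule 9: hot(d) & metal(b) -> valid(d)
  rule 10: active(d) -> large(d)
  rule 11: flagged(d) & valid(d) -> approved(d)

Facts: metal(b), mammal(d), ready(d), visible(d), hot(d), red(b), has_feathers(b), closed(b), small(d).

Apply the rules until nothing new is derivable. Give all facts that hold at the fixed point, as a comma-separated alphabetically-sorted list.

approved(d), bird(b), blue(d), closed(b), flagged(d), has_feathers(b), hot(d), mammal(d), metal(b), open(d), penguin(b), ready(d), red(b), small(d), valid(d), visible(d)

Round 1 fires rule 3, rule 5, rule 9, giving flagged(d), penguin(b), valid(d).
Round 2 fires rule 2, rule 6, rule 11, giving bird(b), blue(d), approved(d).
Round 3 fires rule 4, giving open(d).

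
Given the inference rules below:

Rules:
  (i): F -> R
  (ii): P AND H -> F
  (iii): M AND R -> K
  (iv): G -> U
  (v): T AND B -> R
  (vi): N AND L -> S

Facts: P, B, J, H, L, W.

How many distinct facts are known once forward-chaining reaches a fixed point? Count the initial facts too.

8

Round 1 — (ii), derive F.
Round 2 — (i), derive R.
Closure: {B, F, H, J, L, P, R, W} — 8 facts.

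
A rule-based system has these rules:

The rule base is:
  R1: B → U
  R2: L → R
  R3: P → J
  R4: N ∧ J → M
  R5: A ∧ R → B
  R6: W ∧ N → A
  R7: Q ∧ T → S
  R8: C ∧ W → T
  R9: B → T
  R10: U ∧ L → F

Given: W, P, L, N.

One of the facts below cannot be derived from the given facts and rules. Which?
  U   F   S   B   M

[1] R2 [L → R]; R3 [P → J]; R6 [W ∧ N → A]. ⇒ new: R, J, A.
[2] R4 [N ∧ J → M]; R5 [A ∧ R → B]. ⇒ new: M, B.
[3] R1 [B → U]; R9 [B → T]. ⇒ new: U, T.
[4] R10 [U ∧ L → F]. ⇒ new: F.
Derived: B (round 2), F (round 4), M (round 2), U (round 3). S never appears in any round.

S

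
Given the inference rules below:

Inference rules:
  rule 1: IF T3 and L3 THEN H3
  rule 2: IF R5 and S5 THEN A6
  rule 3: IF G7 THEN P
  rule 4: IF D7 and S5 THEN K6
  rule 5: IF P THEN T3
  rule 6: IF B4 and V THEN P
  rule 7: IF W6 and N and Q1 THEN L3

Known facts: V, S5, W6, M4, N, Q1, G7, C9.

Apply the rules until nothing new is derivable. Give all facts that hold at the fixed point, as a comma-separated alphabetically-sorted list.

Round 1 — rule 3, rule 7, derive P, L3.
Round 2 — rule 5, derive T3.
Round 3 — rule 1, derive H3.

C9, G7, H3, L3, M4, N, P, Q1, S5, T3, V, W6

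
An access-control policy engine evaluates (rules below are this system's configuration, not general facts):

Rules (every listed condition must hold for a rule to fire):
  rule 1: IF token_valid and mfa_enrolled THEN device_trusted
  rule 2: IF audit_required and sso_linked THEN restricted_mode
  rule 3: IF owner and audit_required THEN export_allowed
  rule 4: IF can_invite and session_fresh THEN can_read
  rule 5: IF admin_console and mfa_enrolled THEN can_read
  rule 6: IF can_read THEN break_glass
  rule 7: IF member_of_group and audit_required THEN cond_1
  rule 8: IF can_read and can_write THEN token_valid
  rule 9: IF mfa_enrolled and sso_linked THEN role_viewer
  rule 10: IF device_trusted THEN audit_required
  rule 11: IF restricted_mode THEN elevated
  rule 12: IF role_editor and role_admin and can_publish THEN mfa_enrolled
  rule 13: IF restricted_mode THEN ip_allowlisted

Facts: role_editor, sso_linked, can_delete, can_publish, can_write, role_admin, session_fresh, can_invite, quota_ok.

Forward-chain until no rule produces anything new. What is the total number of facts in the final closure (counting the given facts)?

Round 1: rule 4 [IF can_invite and session_fresh THEN can_read]; rule 12 [IF role_editor and role_admin and can_publish THEN mfa_enrolled]. New: can_read, mfa_enrolled.
Round 2: rule 6 [IF can_read THEN break_glass]; rule 8 [IF can_read and can_write THEN token_valid]; rule 9 [IF mfa_enrolled and sso_linked THEN role_viewer]. New: break_glass, token_valid, role_viewer.
Round 3: rule 1 [IF token_valid and mfa_enrolled THEN device_trusted]. New: device_trusted.
Round 4: rule 10 [IF device_trusted THEN audit_required]. New: audit_required.
Round 5: rule 2 [IF audit_required and sso_linked THEN restricted_mode]. New: restricted_mode.
Round 6: rule 11 [IF restricted_mode THEN elevated]; rule 13 [IF restricted_mode THEN ip_allowlisted]. New: elevated, ip_allowlisted.
Closure: {audit_required, break_glass, can_delete, can_invite, can_publish, can_read, can_write, device_trusted, elevated, ip_allowlisted, mfa_enrolled, quota_ok, restricted_mode, role_admin, role_editor, role_viewer, session_fresh, sso_linked, token_valid} — 19 facts.

19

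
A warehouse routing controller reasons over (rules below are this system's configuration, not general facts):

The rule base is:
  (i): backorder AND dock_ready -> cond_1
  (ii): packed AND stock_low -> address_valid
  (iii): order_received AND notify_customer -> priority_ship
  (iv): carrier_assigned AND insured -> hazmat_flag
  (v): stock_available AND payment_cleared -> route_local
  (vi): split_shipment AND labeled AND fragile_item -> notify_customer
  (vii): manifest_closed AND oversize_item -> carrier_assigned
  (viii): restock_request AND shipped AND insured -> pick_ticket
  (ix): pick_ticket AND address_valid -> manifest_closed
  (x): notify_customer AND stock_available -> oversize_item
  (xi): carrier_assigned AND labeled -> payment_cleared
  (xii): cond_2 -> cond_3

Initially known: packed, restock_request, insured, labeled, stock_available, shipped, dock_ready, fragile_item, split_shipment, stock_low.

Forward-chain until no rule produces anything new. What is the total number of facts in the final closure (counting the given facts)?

Round 1: (ii) [packed AND stock_low -> address_valid]; (vi) [split_shipment AND labeled AND fragile_item -> notify_customer]; (viii) [restock_request AND shipped AND insured -> pick_ticket]. New: address_valid, notify_customer, pick_ticket.
Round 2: (ix) [pick_ticket AND address_valid -> manifest_closed]; (x) [notify_customer AND stock_available -> oversize_item]. New: manifest_closed, oversize_item.
Round 3: (vii) [manifest_closed AND oversize_item -> carrier_assigned]. New: carrier_assigned.
Round 4: (iv) [carrier_assigned AND insured -> hazmat_flag]; (xi) [carrier_assigned AND labeled -> payment_cleared]. New: hazmat_flag, payment_cleared.
Round 5: (v) [stock_available AND payment_cleared -> route_local]. New: route_local.
Closure: {address_valid, carrier_assigned, dock_ready, fragile_item, hazmat_flag, insured, labeled, manifest_closed, notify_customer, oversize_item, packed, payment_cleared, pick_ticket, restock_request, route_local, shipped, split_shipment, stock_available, stock_low} — 19 facts.

19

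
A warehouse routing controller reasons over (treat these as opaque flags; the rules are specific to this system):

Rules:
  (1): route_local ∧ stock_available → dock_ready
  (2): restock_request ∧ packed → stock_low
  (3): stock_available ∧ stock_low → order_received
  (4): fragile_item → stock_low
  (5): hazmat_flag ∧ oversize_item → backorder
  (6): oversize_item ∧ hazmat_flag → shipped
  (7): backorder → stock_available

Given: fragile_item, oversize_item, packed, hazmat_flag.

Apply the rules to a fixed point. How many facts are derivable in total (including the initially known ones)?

9

Round 1: (4) [fragile_item → stock_low]; (5) [hazmat_flag ∧ oversize_item → backorder]; (6) [oversize_item ∧ hazmat_flag → shipped]. Adds stock_low, backorder, shipped.
Round 2: (7) [backorder → stock_available]. Adds stock_available.
Round 3: (3) [stock_available ∧ stock_low → order_received]. Adds order_received.
Closure: {backorder, fragile_item, hazmat_flag, order_received, oversize_item, packed, shipped, stock_available, stock_low} — 9 facts.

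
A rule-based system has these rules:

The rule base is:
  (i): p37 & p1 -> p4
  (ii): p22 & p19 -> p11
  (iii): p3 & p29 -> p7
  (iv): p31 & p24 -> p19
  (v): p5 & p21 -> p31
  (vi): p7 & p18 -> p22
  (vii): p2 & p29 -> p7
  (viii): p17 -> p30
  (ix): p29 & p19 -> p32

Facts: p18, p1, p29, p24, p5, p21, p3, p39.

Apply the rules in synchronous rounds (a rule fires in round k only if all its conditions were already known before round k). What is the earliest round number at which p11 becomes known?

Round 1: (iii) [p3 & p29 -> p7]; (v) [p5 & p21 -> p31]. New: p7, p31.
Round 2: (iv) [p31 & p24 -> p19]; (vi) [p7 & p18 -> p22]. New: p19, p22.
Round 3: (ii) [p22 & p19 -> p11]; (ix) [p29 & p19 -> p32]. New: p11, p32.
p11 first appears in round 3.

3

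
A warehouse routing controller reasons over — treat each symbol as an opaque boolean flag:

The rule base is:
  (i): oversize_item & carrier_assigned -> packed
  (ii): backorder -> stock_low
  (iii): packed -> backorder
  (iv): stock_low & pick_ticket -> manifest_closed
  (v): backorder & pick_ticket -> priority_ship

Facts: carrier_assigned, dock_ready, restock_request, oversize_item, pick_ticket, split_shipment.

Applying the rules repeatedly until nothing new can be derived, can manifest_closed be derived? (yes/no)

[1] (i) [oversize_item & carrier_assigned -> packed]. ⇒ new: packed.
[2] (iii) [packed -> backorder]. ⇒ new: backorder.
[3] (ii) [backorder -> stock_low]; (v) [backorder & pick_ticket -> priority_ship]. ⇒ new: stock_low, priority_ship.
[4] (iv) [stock_low & pick_ticket -> manifest_closed]. ⇒ new: manifest_closed.
manifest_closed appears in round 4, so it is derivable.

yes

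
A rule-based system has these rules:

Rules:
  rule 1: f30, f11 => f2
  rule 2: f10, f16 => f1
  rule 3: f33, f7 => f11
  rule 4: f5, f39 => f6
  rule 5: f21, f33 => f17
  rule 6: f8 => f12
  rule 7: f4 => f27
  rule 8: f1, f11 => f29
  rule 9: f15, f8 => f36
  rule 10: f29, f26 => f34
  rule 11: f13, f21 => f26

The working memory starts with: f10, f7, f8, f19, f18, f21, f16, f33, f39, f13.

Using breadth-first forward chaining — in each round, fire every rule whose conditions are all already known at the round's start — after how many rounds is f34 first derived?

Round 1 fires rule 2, rule 3, rule 5, rule 6, rule 11, giving f1, f11, f17, f12, f26.
Round 2 fires rule 8, giving f29.
Round 3 fires rule 10, giving f34.
f34 first appears in round 3.

3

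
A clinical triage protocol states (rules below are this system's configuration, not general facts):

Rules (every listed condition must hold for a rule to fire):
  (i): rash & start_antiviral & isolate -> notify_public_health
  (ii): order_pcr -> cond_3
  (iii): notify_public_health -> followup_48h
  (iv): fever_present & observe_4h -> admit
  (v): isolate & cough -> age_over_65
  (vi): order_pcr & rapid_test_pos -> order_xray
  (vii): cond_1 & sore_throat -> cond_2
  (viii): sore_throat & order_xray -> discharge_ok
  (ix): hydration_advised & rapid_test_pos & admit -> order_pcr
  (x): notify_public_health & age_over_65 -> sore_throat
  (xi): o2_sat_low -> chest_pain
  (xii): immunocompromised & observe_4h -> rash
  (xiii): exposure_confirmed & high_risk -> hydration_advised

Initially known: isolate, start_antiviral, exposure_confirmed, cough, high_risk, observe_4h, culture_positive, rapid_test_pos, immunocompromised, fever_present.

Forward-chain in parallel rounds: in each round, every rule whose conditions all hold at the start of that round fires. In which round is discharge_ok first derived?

4

Round 1: (iv) [fever_present & observe_4h -> admit]; (v) [isolate & cough -> age_over_65]; (xii) [immunocompromised & observe_4h -> rash]; (xiii) [exposure_confirmed & high_risk -> hydration_advised]. Adds admit, age_over_65, rash, hydration_advised.
Round 2: (i) [rash & start_antiviral & isolate -> notify_public_health]; (ix) [hydration_advised & rapid_test_pos & admit -> order_pcr]. Adds notify_public_health, order_pcr.
Round 3: (ii) [order_pcr -> cond_3]; (iii) [notify_public_health -> followup_48h]; (vi) [order_pcr & rapid_test_pos -> order_xray]; (x) [notify_public_health & age_over_65 -> sore_throat]. Adds cond_3, followup_48h, order_xray, sore_throat.
Round 4: (viii) [sore_throat & order_xray -> discharge_ok]. Adds discharge_ok.
discharge_ok first appears in round 4.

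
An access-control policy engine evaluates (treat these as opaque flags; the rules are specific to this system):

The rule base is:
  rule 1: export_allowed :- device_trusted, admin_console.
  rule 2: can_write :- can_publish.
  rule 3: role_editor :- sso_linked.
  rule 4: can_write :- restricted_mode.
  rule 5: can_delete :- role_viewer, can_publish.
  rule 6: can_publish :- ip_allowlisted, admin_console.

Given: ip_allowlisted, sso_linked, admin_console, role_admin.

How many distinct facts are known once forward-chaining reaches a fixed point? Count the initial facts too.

Round 1 — rule 3, rule 6, derive role_editor, can_publish.
Round 2 — rule 2, derive can_write.
Closure: {admin_console, can_publish, can_write, ip_allowlisted, role_admin, role_editor, sso_linked} — 7 facts.

7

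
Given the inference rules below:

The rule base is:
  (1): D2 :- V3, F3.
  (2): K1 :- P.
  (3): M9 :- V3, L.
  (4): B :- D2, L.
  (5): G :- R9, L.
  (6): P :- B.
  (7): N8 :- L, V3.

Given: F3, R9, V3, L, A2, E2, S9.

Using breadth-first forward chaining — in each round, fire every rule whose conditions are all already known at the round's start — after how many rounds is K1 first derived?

4

Round 1: (1) [D2 :- V3, F3.]; (3) [M9 :- V3, L.]; (5) [G :- R9, L.]; (7) [N8 :- L, V3.]. New: D2, M9, G, N8.
Round 2: (4) [B :- D2, L.]. New: B.
Round 3: (6) [P :- B.]. New: P.
Round 4: (2) [K1 :- P.]. New: K1.
K1 first appears in round 4.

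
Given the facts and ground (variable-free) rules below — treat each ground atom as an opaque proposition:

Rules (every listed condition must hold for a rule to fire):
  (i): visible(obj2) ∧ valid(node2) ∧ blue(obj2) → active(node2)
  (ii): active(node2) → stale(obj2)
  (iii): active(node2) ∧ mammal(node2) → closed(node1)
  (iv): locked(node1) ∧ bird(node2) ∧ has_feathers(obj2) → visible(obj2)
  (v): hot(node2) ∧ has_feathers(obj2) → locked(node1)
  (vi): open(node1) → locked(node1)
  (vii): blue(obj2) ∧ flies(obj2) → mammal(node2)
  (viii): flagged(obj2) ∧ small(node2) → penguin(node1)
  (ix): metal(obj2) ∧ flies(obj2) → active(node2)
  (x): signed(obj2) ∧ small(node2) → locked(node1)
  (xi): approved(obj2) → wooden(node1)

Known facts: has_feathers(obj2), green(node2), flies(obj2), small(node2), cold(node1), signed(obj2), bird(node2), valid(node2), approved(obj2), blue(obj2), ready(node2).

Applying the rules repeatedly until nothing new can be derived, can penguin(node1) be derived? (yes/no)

Round 1 fires (vii), (x), (xi), giving mammal(node2), locked(node1), wooden(node1).
Round 2 fires (iv), giving visible(obj2).
Round 3 fires (i), giving active(node2).
Round 4 fires (ii), (iii), giving stale(obj2), closed(node1).
Fixed point reached. penguin(node1) is concluded only by (viii); (viii) needs flagged(obj2) (never derived).

no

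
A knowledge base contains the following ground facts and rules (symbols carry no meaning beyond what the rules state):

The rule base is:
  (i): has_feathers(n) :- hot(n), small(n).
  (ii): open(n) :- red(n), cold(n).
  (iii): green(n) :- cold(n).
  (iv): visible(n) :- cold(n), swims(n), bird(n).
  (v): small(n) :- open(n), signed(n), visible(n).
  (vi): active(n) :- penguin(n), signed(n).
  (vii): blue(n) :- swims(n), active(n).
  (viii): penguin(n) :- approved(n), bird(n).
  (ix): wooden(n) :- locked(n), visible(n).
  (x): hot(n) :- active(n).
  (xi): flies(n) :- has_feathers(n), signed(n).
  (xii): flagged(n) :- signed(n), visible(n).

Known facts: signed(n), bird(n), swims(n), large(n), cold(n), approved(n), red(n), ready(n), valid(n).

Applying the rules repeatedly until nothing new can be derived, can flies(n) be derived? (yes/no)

yes

Round 1: (ii) [open(n) :- red(n), cold(n).]; (iii) [green(n) :- cold(n).]; (iv) [visible(n) :- cold(n), swims(n), bird(n).]; (viii) [penguin(n) :- approved(n), bird(n).]. Adds open(n), green(n), visible(n), penguin(n).
Round 2: (v) [small(n) :- open(n), signed(n), visible(n).]; (vi) [active(n) :- penguin(n), signed(n).]; (xii) [flagged(n) :- signed(n), visible(n).]. Adds small(n), active(n), flagged(n).
Round 3: (vii) [blue(n) :- swims(n), active(n).]; (x) [hot(n) :- active(n).]. Adds blue(n), hot(n).
Round 4: (i) [has_feathers(n) :- hot(n), small(n).]. Adds has_feathers(n).
Round 5: (xi) [flies(n) :- has_feathers(n), signed(n).]. Adds flies(n).
flies(n) appears in round 5, so it is derivable.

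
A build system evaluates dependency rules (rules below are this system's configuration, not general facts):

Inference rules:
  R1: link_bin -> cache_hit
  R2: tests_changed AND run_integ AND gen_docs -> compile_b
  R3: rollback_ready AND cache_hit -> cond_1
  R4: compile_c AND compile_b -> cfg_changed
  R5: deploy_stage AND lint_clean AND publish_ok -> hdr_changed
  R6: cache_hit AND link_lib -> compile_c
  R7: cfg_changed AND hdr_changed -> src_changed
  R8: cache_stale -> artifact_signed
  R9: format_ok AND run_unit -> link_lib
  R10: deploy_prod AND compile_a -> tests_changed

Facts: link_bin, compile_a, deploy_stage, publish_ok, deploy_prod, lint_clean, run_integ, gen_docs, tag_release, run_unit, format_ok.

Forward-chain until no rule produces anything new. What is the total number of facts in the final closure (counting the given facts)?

19

[1] R1 [link_bin -> cache_hit]; R5 [deploy_stage AND lint_clean AND publish_ok -> hdr_changed]; R9 [format_ok AND run_unit -> link_lib]; R10 [deploy_prod AND compile_a -> tests_changed]. ⇒ new: cache_hit, hdr_changed, link_lib, tests_changed.
[2] R2 [tests_changed AND run_integ AND gen_docs -> compile_b]; R6 [cache_hit AND link_lib -> compile_c]. ⇒ new: compile_b, compile_c.
[3] R4 [compile_c AND compile_b -> cfg_changed]. ⇒ new: cfg_changed.
[4] R7 [cfg_changed AND hdr_changed -> src_changed]. ⇒ new: src_changed.
Closure: {cache_hit, cfg_changed, compile_a, compile_b, compile_c, deploy_prod, deploy_stage, format_ok, gen_docs, hdr_changed, link_bin, link_lib, lint_clean, publish_ok, run_integ, run_unit, src_changed, tag_release, tests_changed} — 19 facts.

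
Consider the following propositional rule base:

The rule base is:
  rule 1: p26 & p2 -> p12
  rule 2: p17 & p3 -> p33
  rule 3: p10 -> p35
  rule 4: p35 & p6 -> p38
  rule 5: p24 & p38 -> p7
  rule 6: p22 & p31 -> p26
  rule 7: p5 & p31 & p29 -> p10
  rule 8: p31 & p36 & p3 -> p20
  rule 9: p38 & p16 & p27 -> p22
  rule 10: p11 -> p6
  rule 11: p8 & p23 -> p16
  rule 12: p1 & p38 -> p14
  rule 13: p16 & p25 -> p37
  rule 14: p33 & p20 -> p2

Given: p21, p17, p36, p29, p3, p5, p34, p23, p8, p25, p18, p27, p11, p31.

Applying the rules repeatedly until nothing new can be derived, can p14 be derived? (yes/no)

Round 1 — rule 2, rule 7, rule 8, rule 10, rule 11, derive p33, p10, p20, p6, p16.
Round 2 — rule 3, rule 13, rule 14, derive p35, p37, p2.
Round 3 — rule 4, derive p38.
Round 4 — rule 9, derive p22.
Round 5 — rule 6, derive p26.
Round 6 — rule 1, derive p12.
Fixed point reached. p14 is concluded only by rule 12; rule 12 needs p1 (never derived).

no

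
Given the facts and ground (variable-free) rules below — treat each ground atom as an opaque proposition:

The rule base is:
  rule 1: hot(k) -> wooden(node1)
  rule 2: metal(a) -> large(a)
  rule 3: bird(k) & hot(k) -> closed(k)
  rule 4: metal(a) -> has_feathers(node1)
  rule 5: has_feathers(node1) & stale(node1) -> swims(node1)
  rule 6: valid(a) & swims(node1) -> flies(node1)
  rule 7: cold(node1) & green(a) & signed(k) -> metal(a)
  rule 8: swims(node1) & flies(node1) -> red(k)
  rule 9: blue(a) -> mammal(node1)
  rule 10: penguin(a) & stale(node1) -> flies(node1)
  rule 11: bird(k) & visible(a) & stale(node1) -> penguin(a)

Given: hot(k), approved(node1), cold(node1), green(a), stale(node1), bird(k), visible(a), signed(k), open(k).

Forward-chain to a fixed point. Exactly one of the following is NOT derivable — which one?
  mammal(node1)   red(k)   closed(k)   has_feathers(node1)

mammal(node1)

Round 1 — rule 1, rule 3, rule 7, rule 11, derive wooden(node1), closed(k), metal(a), penguin(a).
Round 2 — rule 2, rule 4, rule 10, derive large(a), has_feathers(node1), flies(node1).
Round 3 — rule 5, derive swims(node1).
Round 4 — rule 8, derive red(k).
Derived: closed(k) (round 1), has_feathers(node1) (round 2), red(k) (round 4). mammal(node1) never appears in any round.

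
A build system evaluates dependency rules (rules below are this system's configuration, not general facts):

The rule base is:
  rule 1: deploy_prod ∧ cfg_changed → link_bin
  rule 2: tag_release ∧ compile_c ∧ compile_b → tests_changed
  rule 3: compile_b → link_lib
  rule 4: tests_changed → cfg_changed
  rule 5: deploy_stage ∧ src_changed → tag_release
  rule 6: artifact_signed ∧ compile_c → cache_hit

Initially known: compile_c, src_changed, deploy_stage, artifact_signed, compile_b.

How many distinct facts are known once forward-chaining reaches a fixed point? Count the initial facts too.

[1] rule 3 [compile_b → link_lib]; rule 5 [deploy_stage ∧ src_changed → tag_release]; rule 6 [artifact_signed ∧ compile_c → cache_hit]. ⇒ new: link_lib, tag_release, cache_hit.
[2] rule 2 [tag_release ∧ compile_c ∧ compile_b → tests_changed]. ⇒ new: tests_changed.
[3] rule 4 [tests_changed → cfg_changed]. ⇒ new: cfg_changed.
Closure: {artifact_signed, cache_hit, cfg_changed, compile_b, compile_c, deploy_stage, link_lib, src_changed, tag_release, tests_changed} — 10 facts.

10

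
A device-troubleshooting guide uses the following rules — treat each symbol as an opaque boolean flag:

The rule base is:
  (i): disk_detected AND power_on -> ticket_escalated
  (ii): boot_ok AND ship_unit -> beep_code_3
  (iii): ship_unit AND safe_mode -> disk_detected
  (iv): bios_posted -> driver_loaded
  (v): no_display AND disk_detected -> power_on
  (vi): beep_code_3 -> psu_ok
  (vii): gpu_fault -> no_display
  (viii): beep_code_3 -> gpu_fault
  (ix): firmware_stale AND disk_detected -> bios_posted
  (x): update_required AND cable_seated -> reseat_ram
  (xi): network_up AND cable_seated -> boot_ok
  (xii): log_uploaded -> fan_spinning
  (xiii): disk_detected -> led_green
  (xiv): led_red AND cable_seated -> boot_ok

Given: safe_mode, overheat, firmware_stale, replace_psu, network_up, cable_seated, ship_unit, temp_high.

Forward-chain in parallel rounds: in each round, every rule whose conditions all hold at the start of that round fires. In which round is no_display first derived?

Round 1 fires (iii), (xi), giving disk_detected, boot_ok.
Round 2 fires (ii), (ix), (xiii), giving beep_code_3, bios_posted, led_green.
Round 3 fires (iv), (vi), (viii), giving driver_loaded, psu_ok, gpu_fault.
Round 4 fires (vii), giving no_display.
no_display first appears in round 4.

4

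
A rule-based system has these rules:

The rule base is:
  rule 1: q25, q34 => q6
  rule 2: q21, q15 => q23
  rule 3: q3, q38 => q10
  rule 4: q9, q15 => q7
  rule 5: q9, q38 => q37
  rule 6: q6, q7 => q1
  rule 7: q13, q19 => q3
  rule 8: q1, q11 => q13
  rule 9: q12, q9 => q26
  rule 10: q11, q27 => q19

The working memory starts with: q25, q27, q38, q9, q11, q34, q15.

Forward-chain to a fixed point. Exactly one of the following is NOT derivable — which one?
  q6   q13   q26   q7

q26

Round 1: rule 1 [q25, q34 => q6]; rule 4 [q9, q15 => q7]; rule 5 [q9, q38 => q37]; rule 10 [q11, q27 => q19]. New: q6, q7, q37, q19.
Round 2: rule 6 [q6, q7 => q1]. New: q1.
Round 3: rule 8 [q1, q11 => q13]. New: q13.
Round 4: rule 7 [q13, q19 => q3]. New: q3.
Round 5: rule 3 [q3, q38 => q10]. New: q10.
Derived: q13 (round 3), q6 (round 1), q7 (round 1). q26 never appears in any round.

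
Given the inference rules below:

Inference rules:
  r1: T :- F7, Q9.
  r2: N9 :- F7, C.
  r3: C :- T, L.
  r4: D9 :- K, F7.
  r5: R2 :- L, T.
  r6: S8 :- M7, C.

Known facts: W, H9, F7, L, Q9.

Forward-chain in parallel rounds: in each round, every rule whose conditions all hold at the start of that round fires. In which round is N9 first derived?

Round 1: r1 [T :- F7, Q9.]. Adds T.
Round 2: r3 [C :- T, L.]; r5 [R2 :- L, T.]. Adds C, R2.
Round 3: r2 [N9 :- F7, C.]. Adds N9.
N9 first appears in round 3.

3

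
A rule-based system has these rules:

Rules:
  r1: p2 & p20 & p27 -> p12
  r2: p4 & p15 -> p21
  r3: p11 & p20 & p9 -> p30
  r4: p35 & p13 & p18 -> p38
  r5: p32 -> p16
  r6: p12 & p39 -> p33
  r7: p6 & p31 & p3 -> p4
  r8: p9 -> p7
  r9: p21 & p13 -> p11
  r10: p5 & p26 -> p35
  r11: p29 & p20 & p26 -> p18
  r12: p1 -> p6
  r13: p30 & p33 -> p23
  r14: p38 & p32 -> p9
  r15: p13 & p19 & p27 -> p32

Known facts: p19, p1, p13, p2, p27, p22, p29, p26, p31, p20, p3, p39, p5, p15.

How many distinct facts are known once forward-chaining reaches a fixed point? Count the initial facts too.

29

[1] r1 [p2 & p20 & p27 -> p12]; r10 [p5 & p26 -> p35]; r11 [p29 & p20 & p26 -> p18]; r12 [p1 -> p6]; r15 [p13 & p19 & p27 -> p32]. ⇒ new: p12, p35, p18, p6, p32.
[2] r4 [p35 & p13 & p18 -> p38]; r5 [p32 -> p16]; r6 [p12 & p39 -> p33]; r7 [p6 & p31 & p3 -> p4]. ⇒ new: p38, p16, p33, p4.
[3] r2 [p4 & p15 -> p21]; r14 [p38 & p32 -> p9]. ⇒ new: p21, p9.
[4] r8 [p9 -> p7]; r9 [p21 & p13 -> p11]. ⇒ new: p7, p11.
[5] r3 [p11 & p20 & p9 -> p30]. ⇒ new: p30.
[6] r13 [p30 & p33 -> p23]. ⇒ new: p23.
Closure: {p1, p11, p12, p13, p15, p16, p18, p19, p2, p20, p21, p22, p23, p26, p27, p29, p3, p30, p31, p32, p33, p35, p38, p39, p4, p5, p6, p7, p9} — 29 facts.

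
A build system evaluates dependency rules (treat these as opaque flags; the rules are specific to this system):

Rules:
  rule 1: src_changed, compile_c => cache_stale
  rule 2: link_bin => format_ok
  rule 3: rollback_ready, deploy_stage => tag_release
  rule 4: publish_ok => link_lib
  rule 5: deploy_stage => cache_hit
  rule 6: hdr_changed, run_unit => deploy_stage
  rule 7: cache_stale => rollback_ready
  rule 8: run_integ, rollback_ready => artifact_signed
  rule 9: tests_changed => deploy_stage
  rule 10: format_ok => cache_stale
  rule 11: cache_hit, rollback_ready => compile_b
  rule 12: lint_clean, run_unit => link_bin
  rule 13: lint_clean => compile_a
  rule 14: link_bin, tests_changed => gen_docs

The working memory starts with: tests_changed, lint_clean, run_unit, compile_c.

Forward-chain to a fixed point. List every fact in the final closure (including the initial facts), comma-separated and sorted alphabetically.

Round 1: rule 9 [tests_changed => deploy_stage]; rule 12 [lint_clean, run_unit => link_bin]; rule 13 [lint_clean => compile_a]. New: deploy_stage, link_bin, compile_a.
Round 2: rule 2 [link_bin => format_ok]; rule 5 [deploy_stage => cache_hit]; rule 14 [link_bin, tests_changed => gen_docs]. New: format_ok, cache_hit, gen_docs.
Round 3: rule 10 [format_ok => cache_stale]. New: cache_stale.
Round 4: rule 7 [cache_stale => rollback_ready]. New: rollback_ready.
Round 5: rule 3 [rollback_ready, deploy_stage => tag_release]; rule 11 [cache_hit, rollback_ready => compile_b]. New: tag_release, compile_b.

cache_hit, cache_stale, compile_a, compile_b, compile_c, deploy_stage, format_ok, gen_docs, link_bin, lint_clean, rollback_ready, run_unit, tag_release, tests_changed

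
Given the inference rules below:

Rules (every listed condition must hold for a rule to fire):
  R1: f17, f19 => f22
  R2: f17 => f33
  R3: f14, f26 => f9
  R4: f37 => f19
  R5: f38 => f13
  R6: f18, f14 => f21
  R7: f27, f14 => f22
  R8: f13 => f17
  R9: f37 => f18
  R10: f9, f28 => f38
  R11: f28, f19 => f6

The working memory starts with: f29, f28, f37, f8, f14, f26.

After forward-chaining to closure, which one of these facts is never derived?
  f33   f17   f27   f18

f27

Round 1: R3 [f14, f26 => f9]; R4 [f37 => f19]; R9 [f37 => f18]. New: f9, f19, f18.
Round 2: R6 [f18, f14 => f21]; R10 [f9, f28 => f38]; R11 [f28, f19 => f6]. New: f21, f38, f6.
Round 3: R5 [f38 => f13]. New: f13.
Round 4: R8 [f13 => f17]. New: f17.
Round 5: R1 [f17, f19 => f22]; R2 [f17 => f33]. New: f22, f33.
Derived: f33 (round 5), f18 (round 1), f17 (round 4). f27 never appears in any round.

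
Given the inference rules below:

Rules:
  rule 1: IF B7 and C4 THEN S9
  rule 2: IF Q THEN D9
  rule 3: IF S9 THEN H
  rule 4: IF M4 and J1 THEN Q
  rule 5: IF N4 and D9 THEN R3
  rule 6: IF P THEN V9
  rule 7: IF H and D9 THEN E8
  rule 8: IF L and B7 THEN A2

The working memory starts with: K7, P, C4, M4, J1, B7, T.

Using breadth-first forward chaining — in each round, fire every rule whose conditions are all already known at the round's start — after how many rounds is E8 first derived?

Round 1: rule 1 [IF B7 and C4 THEN S9]; rule 4 [IF M4 and J1 THEN Q]; rule 6 [IF P THEN V9]. New: S9, Q, V9.
Round 2: rule 2 [IF Q THEN D9]; rule 3 [IF S9 THEN H]. New: D9, H.
Round 3: rule 7 [IF H and D9 THEN E8]. New: E8.
E8 first appears in round 3.

3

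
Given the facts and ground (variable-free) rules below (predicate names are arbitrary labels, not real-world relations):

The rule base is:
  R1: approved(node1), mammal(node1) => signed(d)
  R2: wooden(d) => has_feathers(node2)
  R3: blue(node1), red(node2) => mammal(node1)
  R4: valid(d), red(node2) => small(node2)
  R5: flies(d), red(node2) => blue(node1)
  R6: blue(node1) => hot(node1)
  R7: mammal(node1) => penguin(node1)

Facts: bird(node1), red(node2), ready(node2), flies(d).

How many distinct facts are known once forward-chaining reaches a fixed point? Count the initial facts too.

8

Round 1 — R5, derive blue(node1).
Round 2 — R3, R6, derive mammal(node1), hot(node1).
Round 3 — R7, derive penguin(node1).
Closure: {bird(node1), blue(node1), flies(d), hot(node1), mammal(node1), penguin(node1), ready(node2), red(node2)} — 8 facts.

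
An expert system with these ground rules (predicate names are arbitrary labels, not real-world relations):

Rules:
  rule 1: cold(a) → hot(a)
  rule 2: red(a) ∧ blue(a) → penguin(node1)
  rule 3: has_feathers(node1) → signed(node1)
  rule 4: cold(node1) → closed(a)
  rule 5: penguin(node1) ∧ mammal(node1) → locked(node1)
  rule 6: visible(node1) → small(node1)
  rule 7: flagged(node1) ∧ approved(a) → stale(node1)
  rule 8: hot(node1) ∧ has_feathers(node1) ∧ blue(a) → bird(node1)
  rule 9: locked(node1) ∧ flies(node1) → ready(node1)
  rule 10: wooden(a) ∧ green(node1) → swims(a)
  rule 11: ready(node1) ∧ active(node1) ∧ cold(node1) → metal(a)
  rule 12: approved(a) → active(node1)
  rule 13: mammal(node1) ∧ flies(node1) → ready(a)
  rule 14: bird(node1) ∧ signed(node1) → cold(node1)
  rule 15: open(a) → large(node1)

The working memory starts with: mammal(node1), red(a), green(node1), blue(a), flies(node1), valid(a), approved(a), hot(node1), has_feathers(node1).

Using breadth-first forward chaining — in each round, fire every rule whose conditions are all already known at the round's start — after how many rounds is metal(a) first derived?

4

Round 1 fires rule 2, rule 3, rule 8, rule 12, rule 13, giving penguin(node1), signed(node1), bird(node1), active(node1), ready(a).
Round 2 fires rule 5, rule 14, giving locked(node1), cold(node1).
Round 3 fires rule 4, rule 9, giving closed(a), ready(node1).
Round 4 fires rule 11, giving metal(a).
metal(a) first appears in round 4.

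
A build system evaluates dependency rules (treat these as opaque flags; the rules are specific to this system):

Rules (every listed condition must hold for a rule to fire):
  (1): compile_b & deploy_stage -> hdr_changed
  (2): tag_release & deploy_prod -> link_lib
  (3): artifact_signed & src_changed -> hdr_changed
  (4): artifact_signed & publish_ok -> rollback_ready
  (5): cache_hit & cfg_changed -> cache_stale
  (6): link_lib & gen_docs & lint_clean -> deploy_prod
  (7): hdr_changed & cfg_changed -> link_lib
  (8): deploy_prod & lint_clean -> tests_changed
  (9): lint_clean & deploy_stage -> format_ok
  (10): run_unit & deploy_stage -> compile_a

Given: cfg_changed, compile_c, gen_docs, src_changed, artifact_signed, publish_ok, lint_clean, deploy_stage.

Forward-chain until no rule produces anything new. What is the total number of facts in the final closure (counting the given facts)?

Round 1 — (3), (4), (9), derive hdr_changed, rollback_ready, format_ok.
Round 2 — (7), derive link_lib.
Round 3 — (6), derive deploy_prod.
Round 4 — (8), derive tests_changed.
Closure: {artifact_signed, cfg_changed, compile_c, deploy_prod, deploy_stage, format_ok, gen_docs, hdr_changed, link_lib, lint_clean, publish_ok, rollback_ready, src_changed, tests_changed} — 14 facts.

14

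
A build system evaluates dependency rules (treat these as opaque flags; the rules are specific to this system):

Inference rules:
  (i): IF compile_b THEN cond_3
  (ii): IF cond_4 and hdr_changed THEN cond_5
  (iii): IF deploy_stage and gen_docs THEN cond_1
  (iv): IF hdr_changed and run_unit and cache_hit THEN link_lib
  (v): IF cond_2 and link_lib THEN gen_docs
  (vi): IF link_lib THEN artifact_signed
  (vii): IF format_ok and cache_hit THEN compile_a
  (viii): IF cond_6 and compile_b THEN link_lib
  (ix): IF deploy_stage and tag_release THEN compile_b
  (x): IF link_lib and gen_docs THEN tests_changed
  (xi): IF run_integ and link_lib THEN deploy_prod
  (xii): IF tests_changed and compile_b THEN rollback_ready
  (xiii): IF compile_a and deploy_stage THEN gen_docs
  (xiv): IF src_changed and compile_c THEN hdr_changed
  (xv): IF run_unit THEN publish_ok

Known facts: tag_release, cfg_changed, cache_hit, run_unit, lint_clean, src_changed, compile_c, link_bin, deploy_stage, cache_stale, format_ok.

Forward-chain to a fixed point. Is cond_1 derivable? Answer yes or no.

Round 1: (vii) [IF format_ok and cache_hit THEN compile_a]; (ix) [IF deploy_stage and tag_release THEN compile_b]; (xiv) [IF src_changed and compile_c THEN hdr_changed]; (xv) [IF run_unit THEN publish_ok]. New: compile_a, compile_b, hdr_changed, publish_ok.
Round 2: (i) [IF compile_b THEN cond_3]; (iv) [IF hdr_changed and run_unit and cache_hit THEN link_lib]; (xiii) [IF compile_a and deploy_stage THEN gen_docs]. New: cond_3, link_lib, gen_docs.
Round 3: (iii) [IF deploy_stage and gen_docs THEN cond_1]; (vi) [IF link_lib THEN artifact_signed]; (x) [IF link_lib and gen_docs THEN tests_changed]. New: cond_1, artifact_signed, tests_changed.
Round 4: (xii) [IF tests_changed and compile_b THEN rollback_ready]. New: rollback_ready.
cond_1 appears in round 3, so it is derivable.

yes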